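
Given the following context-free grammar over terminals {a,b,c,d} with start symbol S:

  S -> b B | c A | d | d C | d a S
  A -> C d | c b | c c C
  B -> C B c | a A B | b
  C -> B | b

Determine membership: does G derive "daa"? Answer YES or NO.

Convert to CNF:
  S -> T0 C | T0 X9 | T1 A | T2 B | d
  A -> C T0 | T1 T2 | T1 X4
  B -> C X5 | T3 X6 | b
  C -> C X7 | T3 X8 | b
  T0 -> d
  T1 -> c
  T2 -> b
  T3 -> a
  X4 -> T1 C
  X5 -> B T1
  X6 -> A B
  X7 -> B T1
  X8 -> A B
  X9 -> T3 S

CYK fill:
  cell(0,0) d: {S,T0}  orig:{S}
  cell(1,1) a: {T3}  orig:{}
  cell(2,2) a: {T3}  orig:{}
  cell(0,1) da: ∅
  cell(1,2) aa: ∅
  cell(0,2) daa: ∅

S ∉ T[0,2] ⇒ NO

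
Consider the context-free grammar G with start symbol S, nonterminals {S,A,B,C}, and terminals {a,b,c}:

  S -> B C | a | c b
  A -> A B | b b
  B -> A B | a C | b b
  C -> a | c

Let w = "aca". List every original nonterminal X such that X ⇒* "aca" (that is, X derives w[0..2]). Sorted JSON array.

CNF form of G:
  S -> B C | T2 T0 | a
  A -> A B | T0 T0
  B -> A B | T0 T0 | T1 C
  C -> a | c
  T0 -> b
  T1 -> a
  T2 -> c

CYK table (by increasing span) — only the sub-triangle for w[0..2]:
  [0..0]={C,S,T1}  "a"  orig:{C,S}
  [1..1]={C,T2}  "c"  orig:{C}
  [2..2]={C,S,T1}  "a"  orig:{C,S}
  [0..1]={B}  "ac"
  [1..2]=∅  "ca"
  [0..2]={S}  "aca"

Original NTs in T[0,2] deriving "aca": ["S"]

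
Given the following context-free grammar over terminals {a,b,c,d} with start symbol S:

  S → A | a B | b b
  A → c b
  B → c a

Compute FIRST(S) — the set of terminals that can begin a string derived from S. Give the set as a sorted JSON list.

FIRST sets, iterate to fixpoint:
[1]
  A via A→c b: +{c}
  B via B→c a: +{c}
  S via S→A: +{c}
  S via S→a B: +{a}
  S via S→b b: +{b}
  FIRST[S]={a,b,c}  FIRST[A]={c}  FIRST[B]={c}
[2] — fixpoint
  FIRST[S]={a,b,c}  FIRST[A]={c}  FIRST[B]={c}

FIRST(S) = ["a", "b", "c"]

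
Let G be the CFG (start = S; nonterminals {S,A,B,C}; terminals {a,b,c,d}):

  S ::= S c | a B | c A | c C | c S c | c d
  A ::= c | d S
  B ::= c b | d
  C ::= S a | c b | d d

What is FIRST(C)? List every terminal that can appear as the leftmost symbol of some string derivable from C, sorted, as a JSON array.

FIRST sets, iterate to fixpoint:
iter 1:
  A via A→c: +{c}
  A via A→d S: +{d}
  B via B→c b: +{c}
  B via B→d: +{d}
  C via C→c b: +{c}
  C via C→d d: +{d}
  S via S→a B: +{a}
  S via S→c A: +{c}
  FIRST(S)={a,c}  FIRST(A)={c,d}  FIRST(B)={c,d}  FIRST(C)={c,d}
iter 2:
  C via C→S a: +{a}
  FIRST(S)={a,c}  FIRST(A)={c,d}  FIRST(B)={c,d}  FIRST(C)={a,c,d}
iter 3: (no change)
  FIRST(S)={a,c}  FIRST(A)={c,d}  FIRST(B)={c,d}  FIRST(C)={a,c,d}

FIRST(C) = ["a", "c", "d"]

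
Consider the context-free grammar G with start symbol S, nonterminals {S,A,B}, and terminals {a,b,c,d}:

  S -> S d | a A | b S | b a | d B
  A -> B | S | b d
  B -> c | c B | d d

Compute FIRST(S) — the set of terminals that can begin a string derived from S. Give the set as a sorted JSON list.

FIRST iteration:
[1]
  A via A→b d: +{b}
  B via B→c: +{c}
  B via B→d d: +{d}
  S via S→a A: +{a}
  S via S→b S: +{b}
  S via S→d B: +{d}
  S: {a,b,d}  A: {b}  B: {c,d}
[2]
  A via A→B: +{c,d}
  A via A→S: +{a}
  S: {a,b,d}  A: {a,b,c,d}  B: {c,d}
[3] (stable)
  S: {a,b,d}  A: {a,b,c,d}  B: {c,d}

FIRST(S) = ["a", "b", "d"]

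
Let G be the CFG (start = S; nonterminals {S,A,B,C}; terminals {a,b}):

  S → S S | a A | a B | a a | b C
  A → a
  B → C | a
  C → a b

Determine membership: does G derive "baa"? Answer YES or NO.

CNF form of G:
  S -> S S | T0 A | T0 B | T0 T0 | T1 C
  A -> a
  B -> T0 T1 | a
  C -> T0 T1
  T0 -> a
  T1 -> b

CYK table (by increasing span):
  [0..0]={T1}  "b"  orig:{}
  [1..1]={A,B,T0}  "a"  orig:{A,B}
  [2..2]={A,B,T0}  "a"  orig:{A,B}
  [0..1]=∅  "ba"
  [1..2]={S}  "aa"
  [0..2]=∅  "baa"

S ∉ T[0,2] ⇒ NO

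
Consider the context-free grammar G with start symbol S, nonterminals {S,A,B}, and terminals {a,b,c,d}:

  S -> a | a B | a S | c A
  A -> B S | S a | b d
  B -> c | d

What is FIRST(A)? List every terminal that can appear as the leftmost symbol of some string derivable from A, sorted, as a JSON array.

FIRST sets, iterate to fixpoint:
iter 1:
  A via A→b d: +{b}
  B via B→c: +{c}
  B via B→d: +{d}
  S via S→a: +{a}
  S via S→c A: +{c}
  FIRST[S]={a,c}  FIRST[A]={b}  FIRST[B]={c,d}
iter 2:
  A via A→B S: +{c,d}
  A via A→S a: +{a}
  FIRST[S]={a,c}  FIRST[A]={a,b,c,d}  FIRST[B]={c,d}
iter 3: (no change)
  FIRST[S]={a,c}  FIRST[A]={a,b,c,d}  FIRST[B]={c,d}

FIRST(A) = ["a", "b", "c", "d"]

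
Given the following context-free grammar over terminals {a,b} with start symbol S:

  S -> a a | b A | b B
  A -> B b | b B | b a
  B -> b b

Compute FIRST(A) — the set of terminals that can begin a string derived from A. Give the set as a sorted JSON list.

Compute FIRST by fixpoint:
pass 1:
  A via A→b B: +{b}
  B via B→b b: +{b}
  S via S→a a: +{a}
  S via S→b A: +{b}
  FIRST[S]={a,b}  FIRST[A]={b}  FIRST[B]={b}
pass 2: — fixpoint
  FIRST[S]={a,b}  FIRST[A]={b}  FIRST[B]={b}

FIRST(A) = ["b"]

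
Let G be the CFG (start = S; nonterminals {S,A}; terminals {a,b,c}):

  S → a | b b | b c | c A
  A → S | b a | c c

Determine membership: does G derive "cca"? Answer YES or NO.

Convert to CNF:
  S -> T0 T0 | T0 T2 | T2 A | a
  A -> T0 T0 | T0 T1 | T0 T2 | T2 A | T2 T2 | a
  T0 -> b
  T1 -> a
  T2 -> c

CYK table (by increasing span):
  [0..0]={T2}  "c"  orig:{}
  [1..1]={T2}  "c"  orig:{}
  [2..2]={A,S,T1}  "a"  orig:{A,S}
  [0..1]={A}  "cc"
  [1..2]={A,S}  "ca"
  [0..2]={A,S}  "cca"

S ∈ T[0,2] ⇒ YES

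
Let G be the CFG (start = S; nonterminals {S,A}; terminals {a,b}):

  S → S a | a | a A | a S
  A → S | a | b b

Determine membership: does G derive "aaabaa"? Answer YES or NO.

Convert to CNF:
  S -> S T0 | T0 A | T0 S | a
  A -> S T0 | T0 A | T0 S | T1 T1 | a
  T0 -> a
  T1 -> b

CYK table (by increasing span):
  [0..0]={A,S,T0}  "a"  orig:{A,S}
  [1..1]={A,S,T0}  "a"  orig:{A,S}
  [2..2]={A,S,T0}  "a"  orig:{A,S}
  [3..3]={T1}  "b"  orig:{}
  [4..4]={A,S,T0}  "a"  orig:{A,S}
  [5..5]={A,S,T0}  "a"  orig:{A,S}
  [0..1]={A,S}  "aa"
  [1..2]={A,S}  "aa"
  [2..3]=∅  "ab"
  [3..4]=∅  "ba"
  [4..5]={A,S}  "aa"
  [0..2]={A,S}  "aaa"
  [1..3]=∅  "aab"
  [2..4]=∅  "aba"
  [3..5]=∅  "baa"
  [0..3]=∅  "aaab"
  [1..4]=∅  "aaba"
  [2..5]=∅  "abaa"
  [0..4]=∅  "aaaba"
  [1..5]=∅  "aabaa"
  [0..5]=∅  "aaabaa"

S ∉ T[0,5] ⇒ NO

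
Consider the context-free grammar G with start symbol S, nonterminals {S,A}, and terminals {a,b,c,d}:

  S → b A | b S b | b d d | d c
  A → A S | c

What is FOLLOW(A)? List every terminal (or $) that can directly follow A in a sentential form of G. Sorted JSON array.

FIRST sets, iterate to fixpoint:
iter 1:
  A via A→c: +{c}
  S via S→b A: +{b}
  S via S→d c: +{d}
  FIRST(S)={b,d}  FIRST(A)={c}
iter 2: (no change)
  FIRST(S)={b,d}  FIRST(A)={c}

FOLLOW iteration:
initialize: $ ∈ FOLLOW(S)
iter 1:
  A→A S: FOLLOW(A) ⊇ FIRST(S) = {b,d}; new: +{b,d}
  A→A S: FOLLOW(S) ⊇ FOLLOW(A) ⊇ {b,d}; new: +{b,d}
  S→b A: FOLLOW(A) ⊇ FOLLOW(S) ⊇ {$,b,d}; new: +{$}
  S: {$,b,d}  A: {$,b,d}
iter 2: (no change)
  S: {$,b,d}  A: {$,b,d}

FOLLOW(A) = ["$", "b", "d"]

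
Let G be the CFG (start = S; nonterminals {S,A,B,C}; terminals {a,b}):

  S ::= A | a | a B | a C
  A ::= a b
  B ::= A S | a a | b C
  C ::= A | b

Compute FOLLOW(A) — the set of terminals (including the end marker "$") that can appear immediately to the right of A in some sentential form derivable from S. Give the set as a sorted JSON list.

FIRST sets, iterate to fixpoint:
pass 1:
  A via A→a b: +{a}
  B via B→A S: +{a}
  B via B→b C: +{b}
  C via C→A: +{a}
  C via C→b: +{b}
  S via S→A: +{a}
  FIRST[S]={a}  FIRST[A]={a}  FIRST[B]={a,b}  FIRST[C]={a,b}
pass 2: (stable)
  FIRST[S]={a}  FIRST[A]={a}  FIRST[B]={a,b}  FIRST[C]={a,b}

FOLLOW iteration:
seed FOLLOW(S) with $
round 1:
  B→A S: FOLLOW(A) ⊇ FIRST(S) = {a}; new: +{a}
  S→A: FOLLOW(A) ⊇ FOLLOW(S) ⊇ {$}; new: +{$}
  S→a B: FOLLOW(B) ⊇ FOLLOW(S) ⊇ {$}; new: +{$}
  S→a C: FOLLOW(C) ⊇ FOLLOW(S) ⊇ {$}; new: +{$}
  FOLLOW(S)={$}  FOLLOW(A)={$,a}  FOLLOW(B)={$}  FOLLOW(C)={$}
round 2: — fixpoint
  FOLLOW(S)={$}  FOLLOW(A)={$,a}  FOLLOW(B)={$}  FOLLOW(C)={$}

FOLLOW(A) = ["$", "a"]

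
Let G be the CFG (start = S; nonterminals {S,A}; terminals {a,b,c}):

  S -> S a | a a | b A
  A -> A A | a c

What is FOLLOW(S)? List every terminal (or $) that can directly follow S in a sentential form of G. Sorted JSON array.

Compute FIRST by fixpoint:
round 1:
  A via A→a c: +{a}
  S via S→a a: +{a}
  S via S→b A: +{b}
  FIRST(S)={a,b}  FIRST(A)={a}
round 2: (no change)
  FIRST(S)={a,b}  FIRST(A)={a}

FOLLOW iteration:
FOLLOW(S) := {$}
pass 1:
  A→A A: FOLLOW(A) ⊇ FIRST(A) = {a}; new: +{a}
  S→S a: FOLLOW(S) ⊇ FIRST(a) = {a}; new: +{a}
  S→b A: FOLLOW(A) ⊇ FOLLOW(S) ⊇ {$,a}; new: +{$}
  S: {$,a}  A: {$,a}
pass 2: (stable)
  S: {$,a}  A: {$,a}

FOLLOW(S) = ["$", "a"]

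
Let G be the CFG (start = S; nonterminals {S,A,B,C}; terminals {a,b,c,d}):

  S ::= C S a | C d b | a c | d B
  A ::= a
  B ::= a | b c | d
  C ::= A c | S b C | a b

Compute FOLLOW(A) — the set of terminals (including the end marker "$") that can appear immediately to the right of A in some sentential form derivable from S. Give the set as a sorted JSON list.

Compute FIRST by fixpoint:
pass 1:
  A via A→a: +{a}
  B via B→a: +{a}
  B via B→b c: +{b}
  B via B→d: +{d}
  C via C→A c: +{a}
  S via S→C S a: +{a}
  S via S→d B: +{d}
  FIRST[S]={a,d}  FIRST[A]={a}  FIRST[B]={a,b,d}  FIRST[C]={a}
pass 2:
  C via C→S b C: +{d}
  FIRST[S]={a,d}  FIRST[A]={a}  FIRST[B]={a,b,d}  FIRST[C]={a,d}
pass 3: done
  FIRST[S]={a,d}  FIRST[A]={a}  FIRST[B]={a,b,d}  FIRST[C]={a,d}

FOLLOW iteration:
seed FOLLOW(S) with $
pass 1:
  C→A c: FOLLOW(A) ⊇ FIRST(c) = {c}; new: +{c}
  C→S b C: FOLLOW(S) ⊇ FIRST(b) = {b}; new: +{b}
  S→C S a: FOLLOW(C) ⊇ FIRST(S) = {a,d}; new: +{a,d}
  S→C S a: FOLLOW(S) ⊇ FIRST(a) = {a}; new: +{a}
  S→d B: FOLLOW(B) ⊇ FOLLOW(S) ⊇ {$,a,b}; new: +{$,a,b}
  FOLLOW(S)={$,a,b}  FOLLOW(A)={c}  FOLLOW(B)={$,a,b}  FOLLOW(C)={a,d}
pass 2: (stable)
  FOLLOW(S)={$,a,b}  FOLLOW(A)={c}  FOLLOW(B)={$,a,b}  FOLLOW(C)={a,d}

FOLLOW(A) = ["c"]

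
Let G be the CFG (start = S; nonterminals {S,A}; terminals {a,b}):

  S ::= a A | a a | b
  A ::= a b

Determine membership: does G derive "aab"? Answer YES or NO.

Convert to CNF:
  S -> T0 A | T0 T0 | b
  A -> T0 T1
  T0 -> a
  T1 -> b

Fill CYK table bottom-up:
  T[0,0] 'a' = {T0}  orig:{}
  T[1,1] 'a' = {T0}  orig:{}
  T[2,2] 'b' = {S,T1}  orig:{S}
  T[0,1] 'aa' = {S}
  T[1,2] 'ab' = {A}
  T[0,2] 'aab' = {S}

S ∈ T[0,2] ⇒ YES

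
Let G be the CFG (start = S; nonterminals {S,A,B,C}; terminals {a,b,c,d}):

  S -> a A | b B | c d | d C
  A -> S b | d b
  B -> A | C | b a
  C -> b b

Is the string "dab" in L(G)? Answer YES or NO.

CNF form of G:
  S -> T0 B | T1 C | T2 A | T3 T1
  A -> S T0 | T1 T0
  B -> S T0 | T0 T0 | T0 T2 | T1 T0
  C -> T0 T0
  T0 -> b
  T1 -> d
  T2 -> a
  T3 -> c

Fill CYK table bottom-up:
  T[0,0] 'd' = {T1}  orig:{}
  T[1,1] 'a' = {T2}  orig:{}
  T[2,2] 'b' = {T0}  orig:{}
  T[0,1] 'da' = ∅
  T[1,2] 'ab' = ∅
  T[0,2] 'dab' = ∅

S ∉ T[0,2] ⇒ NO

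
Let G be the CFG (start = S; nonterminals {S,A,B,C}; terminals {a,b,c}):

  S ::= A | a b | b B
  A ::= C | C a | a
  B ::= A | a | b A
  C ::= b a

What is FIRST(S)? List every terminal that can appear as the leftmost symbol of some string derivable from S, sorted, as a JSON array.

FIRST sets, iterate to fixpoint:
pass 1:
  A via A→a: +{a}
  B via B→A: +{a}
  B via B→b A: +{b}
  C via C→b a: +{b}
  S via S→A: +{a}
  S via S→b B: +{b}
  FIRST[S]={a,b}  FIRST[A]={a}  FIRST[B]={a,b}  FIRST[C]={b}
pass 2:
  A via A→C: +{b}
  FIRST[S]={a,b}  FIRST[A]={a,b}  FIRST[B]={a,b}  FIRST[C]={b}
pass 3: — fixpoint
  FIRST[S]={a,b}  FIRST[A]={a,b}  FIRST[B]={a,b}  FIRST[C]={b}

FIRST(S) = ["a", "b"]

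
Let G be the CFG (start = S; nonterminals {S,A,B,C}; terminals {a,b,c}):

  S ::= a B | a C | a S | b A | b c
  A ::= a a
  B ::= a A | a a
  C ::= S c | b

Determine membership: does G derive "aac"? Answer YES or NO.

CNF form of G:
  S -> T0 B | T0 C | T0 S | T2 A | T2 T1
  A -> T0 T0
  B -> T0 A | T0 T0
  C -> S T1 | b
  T0 -> a
  T1 -> c
  T2 -> b

CYK table (by increasing span):
  [0..0]={T0}  "a"  orig:{}
  [1..1]={T0}  "a"  orig:{}
  [2..2]={T1}  "c"  orig:{}
  [0..1]={A,B}  "aa"
  [1..2]=∅  "ac"
  [0..2]=∅  "aac"

S ∉ T[0,2] ⇒ NO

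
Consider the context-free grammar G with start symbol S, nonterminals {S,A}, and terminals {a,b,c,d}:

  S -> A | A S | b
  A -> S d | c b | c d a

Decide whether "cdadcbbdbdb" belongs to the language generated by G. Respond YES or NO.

Convert to CNF:
  S -> A S | S T0 | T1 T2 | T1 X5 | b
  A -> S T0 | T1 T2 | T1 X4
  T0 -> d
  T1 -> c
  T2 -> b
  T3 -> a
  X4 -> T0 T3
  X5 -> T0 T3

CYK fill:
  cell(0,0) c: {T1}  orig:{}
  cell(1,1) d: {T0}  orig:{}
  cell(2,2) a: {T3}  orig:{}
  cell(3,3) d: {T0}  orig:{}
  cell(4,4) c: {T1}  orig:{}
  cell(5,5) b: {S,T2}  orig:{S}
  cell(6,6) b: {S,T2}  orig:{S}
  cell(7,7) d: {T0}  orig:{}
  cell(8,8) b: {S,T2}  orig:{S}
  cell(9,9) d: {T0}  orig:{}
  cell(10,10) b: {S,T2}  orig:{S}
  cell(0,1) cd: ∅
  cell(1,2) da: {X4,X5}  orig:{}
  cell(2,3) ad: ∅
  cell(3,4) dc: ∅
  cell(4,5) cb: {A,S}
  cell(5,6) bb: ∅
  cell(6,7) bd: {A,S}
  cell(7,8) db: ∅
  cell(8,9) bd: {A,S}
  cell(9,10) db: ∅
  cell(0,2) cda: {A,S}
  cell(1,3) dad: ∅
  cell(2,4) adc: ∅
  cell(3,5) dcb: ∅
  cell(4,6) cbb: {S}
  cell(5,7) bbd: ∅
  cell(6,8) bdb: {S}
  cell(7,9) dbd: ∅
  cell(8,10) bdb: {S}
  cell(0,3) cdad: {A,S}
  cell(1,4) dadc: ∅
  cell(2,5) adcb: ∅
  cell(3,6) dcbb: ∅
  cell(4,7) cbbd: {A,S}
  cell(5,8) bbdb: ∅
  cell(6,9) bdbd: {A,S}
  cell(7,10) dbdb: ∅
  cell(0,4) cdadc: ∅
  cell(1,5) dadcb: ∅
  cell(2,6) adcbb: ∅
  cell(3,7) dcbbd: ∅
  cell(4,8) cbbdb: {S}
  cell(5,9) bbdbd: ∅
  cell(6,10) bdbdb: {S}
  cell(0,5) cdadcb: {S}
  cell(1,6) dadcbb: ∅
  cell(2,7) adcbbd: ∅
  cell(3,8) dcbbdb: ∅
  cell(4,9) cbbdbd: {A,S}
  cell(5,10) bbdbdb: ∅
  cell(0,6) cdadcbb: {S}
  cell(1,7) dadcbbd: ∅
  cell(2,8) adcbbdb: ∅
  cell(3,9) dcbbdbd: ∅
  cell(4,10) cbbdbdb: {S}
  cell(0,7) cdadcbbd: {A,S}
  cell(1,8) dadcbbdb: ∅
  cell(2,9) adcbbdbd: ∅
  cell(3,10) dcbbdbdb: ∅
  cell(0,8) cdadcbbdb: {S}
  cell(1,9) dadcbbdbd: ∅
  cell(2,10) adcbbdbdb: ∅
  cell(0,9) cdadcbbdbd: {A,S}
  cell(1,10) dadcbbdbdb: ∅
  cell(0,10) cdadcbbdbdb: {S}

S ∈ T[0,10] ⇒ YES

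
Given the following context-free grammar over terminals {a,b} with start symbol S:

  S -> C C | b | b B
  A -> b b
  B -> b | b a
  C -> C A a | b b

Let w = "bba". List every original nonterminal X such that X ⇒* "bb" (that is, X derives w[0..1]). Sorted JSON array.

CNF form of G:
  S -> C C | T0 B | b
  A -> T0 T0
  B -> T0 T1 | b
  C -> C X2 | T0 T0
  T0 -> b
  T1 -> a
  X2 -> A T1

CYK fill, restricted to cells inside w[0..1]:
  [0..0]={B,S,T0}  "b"  orig:{B,S}
  [1..1]={B,S,T0}  "b"  orig:{B,S}
  [0..1]={A,C,S}  "bb"

Original NTs in T[0,1] deriving "bb": ["A", "C", "S"]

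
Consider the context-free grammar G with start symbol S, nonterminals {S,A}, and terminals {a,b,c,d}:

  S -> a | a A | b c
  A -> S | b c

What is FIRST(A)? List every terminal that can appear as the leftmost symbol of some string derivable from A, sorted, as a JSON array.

FIRST sets, iterate to fixpoint:
pass 1:
  A via A→b c: +{b}
  S via S→a: +{a}
  S via S→b c: +{b}
  FIRST[S]={a,b}  FIRST[A]={b}
pass 2:
  A via A→S: +{a}
  FIRST[S]={a,b}  FIRST[A]={a,b}
pass 3: — fixpoint
  FIRST[S]={a,b}  FIRST[A]={a,b}

FIRST(A) = ["a", "b"]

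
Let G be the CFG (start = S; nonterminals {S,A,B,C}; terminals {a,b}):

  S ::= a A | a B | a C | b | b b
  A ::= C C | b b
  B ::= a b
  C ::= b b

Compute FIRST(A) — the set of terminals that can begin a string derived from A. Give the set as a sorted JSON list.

Compute FIRST by fixpoint:
pass 1:
  A via A→b b: +{b}
  B via B→a b: +{a}
  C via C→b b: +{b}
  S via S→a A: +{a}
  S via S→b: +{b}
  FIRST[S]={a,b}  FIRST[A]={b}  FIRST[B]={a}  FIRST[C]={b}
pass 2: — fixpoint
  FIRST[S]={a,b}  FIRST[A]={b}  FIRST[B]={a}  FIRST[C]={b}

FIRST(A) = ["b"]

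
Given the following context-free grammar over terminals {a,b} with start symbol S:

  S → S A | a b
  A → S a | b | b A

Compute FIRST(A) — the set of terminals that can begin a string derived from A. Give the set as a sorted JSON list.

Compute FIRST by fixpoint:
[1]
  A via A→b: +{b}
  S via S→a b: +{a}
  S: {a}  A: {b}
[2]
  A via A→S a: +{a}
  S: {a}  A: {a,b}
[3] done
  S: {a}  A: {a,b}

FIRST(A) = ["a", "b"]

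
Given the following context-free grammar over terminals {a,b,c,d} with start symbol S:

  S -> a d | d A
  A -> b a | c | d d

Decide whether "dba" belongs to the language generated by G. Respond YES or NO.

CNF form of G:
  S -> T1 T2 | T2 A
  A -> T0 T1 | T2 T2 | c
  T0 -> b
  T1 -> a
  T2 -> d

CYK fill:
  [0..0]={T2}  "d"  orig:{}
  [1..1]={T0}  "b"  orig:{}
  [2..2]={T1}  "a"  orig:{}
  [0..1]=∅  "db"
  [1..2]={A}  "ba"
  [0..2]={S}  "dba"

S ∈ T[0,2] ⇒ YES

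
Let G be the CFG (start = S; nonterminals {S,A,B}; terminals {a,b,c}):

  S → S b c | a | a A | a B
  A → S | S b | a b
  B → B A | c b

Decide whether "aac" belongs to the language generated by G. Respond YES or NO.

Convert to CNF:
  S -> S X4 | T2 A | T2 B | a
  A -> S T0 | S X3 | T2 A | T2 B | T2 T0 | a
  B -> B A | T1 T0
  T0 -> b
  T1 -> c
  T2 -> a
  X3 -> T0 T1
  X4 -> T0 T1

Fill CYK table bottom-up:
  [0..0]={A,S,T2}  "a"  orig:{A,S}
  [1..1]={A,S,T2}  "a"  orig:{A,S}
  [2..2]={T1}  "c"  orig:{}
  [0..1]={A,S}  "aa"
  [1..2]=∅  "ac"
  [0..2]=∅  "aac"

S ∉ T[0,2] ⇒ NO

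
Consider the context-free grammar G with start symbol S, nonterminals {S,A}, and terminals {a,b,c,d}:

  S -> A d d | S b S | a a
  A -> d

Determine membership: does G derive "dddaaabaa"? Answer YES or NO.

CNF form of G:
  S -> A X3 | S X4 | T2 T2
  A -> d
  T0 -> d
  T1 -> b
  T2 -> a
  X3 -> T0 T0
  X4 -> T1 S

Fill CYK table bottom-up:
  T[0,0] 'd' = {A,T0}  orig:{A}
  T[1,1] 'd' = {A,T0}  orig:{A}
  T[2,2] 'd' = {A,T0}  orig:{A}
  T[3,3] 'a' = {T2}  orig:{}
  T[4,4] 'a' = {T2}  orig:{}
  T[5,5] 'a' = {T2}  orig:{}
  T[6,6] 'b' = {T1}  orig:{}
  T[7,7] 'a' = {T2}  orig:{}
  T[8,8] 'a' = {T2}  orig:{}
  T[0,1] 'dd' = {X3}  orig:{}
  T[1,2] 'dd' = {X3}  orig:{}
  T[2,3] 'da' = ∅
  T[3,4] 'aa' = {S}
  T[4,5] 'aa' = {S}
  T[5,6] 'ab' = ∅
  T[6,7] 'ba' = ∅
  T[7,8] 'aa' = {S}
  T[0,2] 'ddd' = {S}
  T[1,3] 'dda' = ∅
  T[2,4] 'daa' = ∅
  T[3,5] 'aaa' = ∅
  T[4,6] 'aab' = ∅
  T[5,7] 'aba' = ∅
  T[6,8] 'baa' = {X4}  orig:{}
  T[0,3] 'ddda' = ∅
  T[1,4] 'ddaa' = ∅
  T[2,5] 'daaa' = ∅
  T[3,6] 'aaab' = ∅
  T[4,7] 'aaba' = ∅
  T[5,8] 'abaa' = ∅
  T[0,4] 'dddaa' = ∅
  T[1,5] 'ddaaa' = ∅
  T[2,6] 'daaab' = ∅
  T[3,7] 'aaaba' = ∅
  T[4,8] 'aabaa' = {S}
  T[0,5] 'dddaaa' = ∅
  T[1,6] 'ddaaab' = ∅
  T[2,7] 'daaaba' = ∅
  T[3,8] 'aaabaa' = ∅
  T[0,6] 'dddaaab' = ∅
  T[1,7] 'ddaaaba' = ∅
  T[2,8] 'daaabaa' = ∅
  T[0,7] 'dddaaaba' = ∅
  T[1,8] 'ddaaabaa' = ∅
  T[0,8] 'dddaaabaa' = ∅

S ∉ T[0,8] ⇒ NO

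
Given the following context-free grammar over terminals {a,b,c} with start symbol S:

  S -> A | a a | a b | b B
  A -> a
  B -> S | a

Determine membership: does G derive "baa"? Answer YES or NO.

CNF form of G:
  S -> T0 T0 | T0 T1 | T1 B | a
  A -> a
  B -> T0 T0 | T0 T1 | T1 B | a
  T0 -> a
  T1 -> b

CYK fill:
  T[0,0] 'b' = {T1}  orig:{}
  T[1,1] 'a' = {A,B,S,T0}  orig:{A,B,S}
  T[2,2] 'a' = {A,B,S,T0}  orig:{A,B,S}
  T[0,1] 'ba' = {B,S}
  T[1,2] 'aa' = {B,S}
  T[0,2] 'baa' = {B,S}

S ∈ T[0,2] ⇒ YES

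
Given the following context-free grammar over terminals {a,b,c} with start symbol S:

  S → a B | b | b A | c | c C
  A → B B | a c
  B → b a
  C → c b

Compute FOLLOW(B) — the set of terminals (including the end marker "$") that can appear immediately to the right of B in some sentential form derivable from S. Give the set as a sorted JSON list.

FIRST iteration:
round 1:
  A via A→a c: +{a}
  B via B→b a: +{b}
  C via C→c b: +{c}
  S via S→a B: +{a}
  S via S→b: +{b}
  S via S→c: +{c}
  FIRST(S)={a,b,c}  FIRST(A)={a}  FIRST(B)={b}  FIRST(C)={c}
round 2:
  A via A→B B: +{b}
  FIRST(S)={a,b,c}  FIRST(A)={a,b}  FIRST(B)={b}  FIRST(C)={c}
round 3: — fixpoint
  FIRST(S)={a,b,c}  FIRST(A)={a,b}  FIRST(B)={b}  FIRST(C)={c}

Compute FOLLOW by fixpoint:
FOLLOW(S) := {$}
pass 1:
  A→B B: FOLLOW(B) ⊇ FIRST(B) = {b}; new: +{b}
  S→a B: FOLLOW(B) ⊇ FOLLOW(S) ⊇ {$}; new: +{$}
  S→b A: FOLLOW(A) ⊇ FOLLOW(S) ⊇ {$}; new: +{$}
  S→c C: FOLLOW(C) ⊇ FOLLOW(S) ⊇ {$}; new: +{$}
  FOLLOW(S)={$}  FOLLOW(A)={$}  FOLLOW(B)={$,b}  FOLLOW(C)={$}
pass 2: (stable)
  FOLLOW(S)={$}  FOLLOW(A)={$}  FOLLOW(B)={$,b}  FOLLOW(C)={$}

FOLLOW(B) = ["$", "b"]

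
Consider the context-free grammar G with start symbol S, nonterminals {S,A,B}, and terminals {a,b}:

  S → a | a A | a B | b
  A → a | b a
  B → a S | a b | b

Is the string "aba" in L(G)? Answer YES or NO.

Convert to CNF:
  S -> T1 A | T1 B | a | b
  A -> T0 T1 | a
  B -> T1 S | T1 T0 | b
  T0 -> b
  T1 -> a

CYK fill:
  T[0,0] 'a' = {A,S,T1}  orig:{A,S}
  T[1,1] 'b' = {B,S,T0}  orig:{B,S}
  T[2,2] 'a' = {A,S,T1}  orig:{A,S}
  T[0,1] 'ab' = {B,S}
  T[1,2] 'ba' = {A}
  T[0,2] 'aba' = {S}

S ∈ T[0,2] ⇒ YES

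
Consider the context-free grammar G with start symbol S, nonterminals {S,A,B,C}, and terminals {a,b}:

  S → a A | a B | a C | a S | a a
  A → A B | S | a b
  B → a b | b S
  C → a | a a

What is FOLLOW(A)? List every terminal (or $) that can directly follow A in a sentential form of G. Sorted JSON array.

FIRST sets, iterate to fixpoint:
round 1:
  A via A→a b: +{a}
  B via B→a b: +{a}
  B via B→b S: +{b}
  C via C→a: +{a}
  S via S→a A: +{a}
  S: {a}  A: {a}  B: {a,b}  C: {a}
round 2: — fixpoint
  S: {a}  A: {a}  B: {a,b}  C: {a}

Compute FOLLOW by fixpoint:
initialize: $ ∈ FOLLOW(S)
iter 1:
  A→A B: FOLLOW(A) ⊇ FIRST(B) = {a,b}; new: +{a,b}
  A→A B: FOLLOW(B) ⊇ FOLLOW(A) ⊇ {a,b}; new: +{a,b}
  A→S: FOLLOW(S) ⊇ FOLLOW(A) ⊇ {a,b}; new: +{a,b}
  S→a A: FOLLOW(A) ⊇ FOLLOW(S) ⊇ {$,a,b}; new: +{$}
  S→a B: FOLLOW(B) ⊇ FOLLOW(S) ⊇ {$,a,b}; new: +{$}
  S→a C: FOLLOW(C) ⊇ FOLLOW(S) ⊇ {$,a,b}; new: +{$,a,b}
  FOLLOW[S]={$,a,b}  FOLLOW[A]={$,a,b}  FOLLOW[B]={$,a,b}  FOLLOW[C]={$,a,b}
iter 2: — fixpoint
  FOLLOW[S]={$,a,b}  FOLLOW[A]={$,a,b}  FOLLOW[B]={$,a,b}  FOLLOW[C]={$,a,b}

FOLLOW(A) = ["$", "a", "b"]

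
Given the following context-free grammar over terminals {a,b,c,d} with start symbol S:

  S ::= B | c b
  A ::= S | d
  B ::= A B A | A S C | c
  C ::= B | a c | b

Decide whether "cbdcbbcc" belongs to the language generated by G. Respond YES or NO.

Convert to CNF:
  S -> A X10 | A X9 | T0 T1 | c
  A -> A X3 | A X4 | T0 T1 | c | d
  B -> A X5 | A X6 | c
  C -> A X7 | A X8 | T2 T0 | b | c
  T0 -> c
  T1 -> b
  T2 -> a
  X3 -> B A
  X4 -> S C
  X5 -> B A
  X6 -> S C
  X7 -> B A
  X8 -> S C
  X9 -> B A
  X10 -> S C

Fill CYK table bottom-up:
  [0..0]={A,B,C,S,T0}  "c"  orig:{A,B,C,S}
  [1..1]={C,T1}  "b"  orig:{C}
  [2..2]={A}  "d"
  [3..3]={A,B,C,S,T0}  "c"  orig:{A,B,C,S}
  [4..4]={C,T1}  "b"  orig:{C}
  [5..5]={C,T1}  "b"  orig:{C}
  [6..6]={A,B,C,S,T0}  "c"  orig:{A,B,C,S}
  [7..7]={A,B,C,S,T0}  "c"  orig:{A,B,C,S}
  [0..1]={A,S,X10,X4,X6,X8}  "cb"  orig:{A,S}
  [1..2]=∅  "bd"
  [2..3]=∅  "dc"
  [3..4]={A,S,X10,X4,X6,X8}  "cb"  orig:{A,S}
  [4..5]=∅  "bb"
  [5..6]=∅  "bc"
  [6..7]={X10,X3,X4,X5,X6,X7,X8,X9}  "cc"  orig:{}
  [0..2]=∅  "cbd"
  [1..3]=∅  "bdc"
  [2..4]={A,B,C,S}  "dcb"
  [3..5]={X10,X4,X6,X8}  "cbb"  orig:{}
  [4..6]=∅  "bbc"
  [5..7]=∅  "bcc"
  [0..3]=∅  "cbdc"
  [1..4]=∅  "bdcb"
  [2..5]={A,B,C,S,X10,X4,X6,X8}  "dcbb"  orig:{A,B,C,S}
  [3..6]=∅  "cbbc"
  [4..7]=∅  "bbcc"
  [0..4]={X10,X4,X6,X8}  "cbdcb"  orig:{}
  [1..5]=∅  "bdcbb"
  [2..6]={X10,X3,X4,X5,X6,X7,X8,X9}  "dcbbc"  orig:{}
  [3..7]=∅  "cbbcc"
  [0..5]={A,B,C,S,X10,X4,X6,X8}  "cbdcbb"  orig:{A,B,C,S}
  [1..6]=∅  "bdcbbc"
  [2..7]={A,B,C,S}  "dcbbcc"
  [0..6]={A,B,C,S,X10,X3,X4,X5,X6,X7,X8,X9}  "cbdcbbc"  orig:{A,B,C,S}
  [1..7]=∅  "bdcbbcc"
  [0..7]={A,B,C,S,X10,X3,X4,X5,X6,X7,X8,X9}  "cbdcbbcc"  orig:{A,B,C,S}

S ∈ T[0,7] ⇒ YES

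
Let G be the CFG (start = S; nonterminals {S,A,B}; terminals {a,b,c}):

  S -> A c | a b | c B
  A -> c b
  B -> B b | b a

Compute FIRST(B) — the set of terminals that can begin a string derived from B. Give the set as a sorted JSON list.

FIRST iteration:
iter 1:
  A via A→c b: +{c}
  B via B→b a: +{b}
  S via S→A c: +{c}
  S via S→a b: +{a}
  FIRST(S)={a,c}  FIRST(A)={c}  FIRST(B)={b}
iter 2: (no change)
  FIRST(S)={a,c}  FIRST(A)={c}  FIRST(B)={b}

FIRST(B) = ["b"]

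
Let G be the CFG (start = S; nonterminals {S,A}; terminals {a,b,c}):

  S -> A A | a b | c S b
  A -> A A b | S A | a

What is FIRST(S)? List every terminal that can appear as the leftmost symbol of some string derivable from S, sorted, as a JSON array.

Compute FIRST by fixpoint:
iter 1:
  A via A→a: +{a}
  S via S→A A: +{a}
  S via S→c S b: +{c}
  FIRST(S)={a,c}  FIRST(A)={a}
iter 2:
  A via A→S A: +{c}
  FIRST(S)={a,c}  FIRST(A)={a,c}
iter 3: — fixpoint
  FIRST(S)={a,c}  FIRST(A)={a,c}

FIRST(S) = ["a", "c"]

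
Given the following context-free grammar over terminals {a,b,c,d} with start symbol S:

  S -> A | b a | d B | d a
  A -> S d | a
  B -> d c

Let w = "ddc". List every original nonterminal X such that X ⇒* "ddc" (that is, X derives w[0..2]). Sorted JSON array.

CNF form of G:
  S -> S T0 | T0 B | T0 T3 | T2 T3 | a
  A -> S T0 | a
  B -> T0 T1
  T0 -> d
  T1 -> c
  T2 -> b
  T3 -> a

CYK fill — only the sub-triangle for w[0..2]:
  cell(0,0) d: {T0}  orig:{}
  cell(1,1) d: {T0}  orig:{}
  cell(2,2) c: {T1}  orig:{}
  cell(0,1) dd: ∅
  cell(1,2) dc: {B}
  cell(0,2) ddc: {S}

Original NTs in T[0,2] deriving "ddc": ["S"]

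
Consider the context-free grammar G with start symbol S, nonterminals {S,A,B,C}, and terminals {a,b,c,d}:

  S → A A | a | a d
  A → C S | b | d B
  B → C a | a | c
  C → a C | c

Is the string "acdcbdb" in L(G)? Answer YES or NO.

CNF form of G:
  S -> A A | T1 T0 | a
  A -> C S | T0 B | b
  B -> C T1 | a | c
  C -> T1 C | c
  T0 -> d
  T1 -> a

Fill CYK table bottom-up:
  [0..0]={B,S,T1}  "a"  orig:{B,S}
  [1..1]={B,C}  "c"
  [2..2]={T0}  "d"  orig:{}
  [3..3]={B,C}  "c"
  [4..4]={A}  "b"
  [5..5]={T0}  "d"  orig:{}
  [6..6]={A}  "b"
  [0..1]={C}  "ac"
  [1..2]=∅  "cd"
  [2..3]={A}  "dc"
  [3..4]=∅  "cb"
  [4..5]=∅  "bd"
  [5..6]=∅  "db"
  [0..2]=∅  "acd"
  [1..3]=∅  "cdc"
  [2..4]={S}  "dcb"
  [3..5]=∅  "cbd"
  [4..6]=∅  "bdb"
  [0..3]=∅  "acdc"
  [1..4]={A}  "cdcb"
  [2..5]=∅  "dcbd"
  [3..6]=∅  "cbdb"
  [0..4]={A}  "acdcb"
  [1..5]=∅  "cdcbd"
  [2..6]=∅  "dcbdb"
  [0..5]=∅  "acdcbd"
  [1..6]=∅  "cdcbdb"
  [0..6]=∅  "acdcbdb"

S ∉ T[0,6] ⇒ NO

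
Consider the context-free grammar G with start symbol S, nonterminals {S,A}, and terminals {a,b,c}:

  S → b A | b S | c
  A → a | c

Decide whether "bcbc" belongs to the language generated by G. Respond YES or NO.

CNF form of G:
  S -> T0 A | T0 S | c
  A -> a | c
  T0 -> b

Fill CYK table bottom-up:
  cell(0,0) b: {T0}  orig:{}
  cell(1,1) c: {A,S}
  cell(2,2) b: {T0}  orig:{}
  cell(3,3) c: {A,S}
  cell(0,1) bc: {S}
  cell(1,2) cb: ∅
  cell(2,3) bc: {S}
  cell(0,2) bcb: ∅
  cell(1,3) cbc: ∅
  cell(0,3) bcbc: ∅

S ∉ T[0,3] ⇒ NO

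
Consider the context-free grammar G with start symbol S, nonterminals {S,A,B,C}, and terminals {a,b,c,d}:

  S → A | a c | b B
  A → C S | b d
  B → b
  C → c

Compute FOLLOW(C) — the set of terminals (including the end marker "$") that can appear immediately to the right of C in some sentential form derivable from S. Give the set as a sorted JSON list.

FIRST iteration:
[1]
  A via A→b d: +{b}
  B via B→b: +{b}
  C via C→c: +{c}
  S via S→A: +{b}
  S via S→a c: +{a}
  S: {a,b}  A: {b}  B: {b}  C: {c}
[2]
  A via A→C S: +{c}
  S via S→A: +{c}
  S: {a,b,c}  A: {b,c}  B: {b}  C: {c}
[3] (stable)
  S: {a,b,c}  A: {b,c}  B: {b}  C: {c}

FOLLOW sets:
initialize: $ ∈ FOLLOW(S)
pass 1:
  A→C S: FOLLOW(C) ⊇ FIRST(S) = {a,b,c}; new: +{a,b,c}
  S→A: FOLLOW(A) ⊇ FOLLOW(S) ⊇ {$}; new: +{$}
  S→b B: FOLLOW(B) ⊇ FOLLOW(S) ⊇ {$}; new: +{$}
  FOLLOW(S)={$}  FOLLOW(A)={$}  FOLLOW(B)={$}  FOLLOW(C)={a,b,c}
pass 2: (no change)
  FOLLOW(S)={$}  FOLLOW(A)={$}  FOLLOW(B)={$}  FOLLOW(C)={a,b,c}

FOLLOW(C) = ["a", "b", "c"]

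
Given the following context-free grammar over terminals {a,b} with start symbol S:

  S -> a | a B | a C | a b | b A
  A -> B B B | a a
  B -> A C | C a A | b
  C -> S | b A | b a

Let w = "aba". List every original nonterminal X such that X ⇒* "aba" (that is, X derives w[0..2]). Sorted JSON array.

Convert to CNF:
  S -> T0 B | T0 C | T0 T1 | T1 A | a
  A -> B X2 | T0 T0
  B -> A C | C X3 | b
  C -> T0 B | T0 C | T0 T1 | T1 A | T1 T0 | a
  T0 -> a
  T1 -> b
  X2 -> B B
  X3 -> T0 A

Fill CYK table bottom-up — only the sub-triangle for w[0..2]:
  [0..0]={C,S,T0}  "a"  orig:{C,S}
  [1..1]={B,T1}  "b"  orig:{B}
  [2..2]={C,S,T0}  "a"  orig:{C,S}
  [0..1]={C,S}  "ab"
  [1..2]={C}  "ba"
  [0..2]={C,S}  "aba"

Original NTs in T[0,2] deriving "aba": ["C", "S"]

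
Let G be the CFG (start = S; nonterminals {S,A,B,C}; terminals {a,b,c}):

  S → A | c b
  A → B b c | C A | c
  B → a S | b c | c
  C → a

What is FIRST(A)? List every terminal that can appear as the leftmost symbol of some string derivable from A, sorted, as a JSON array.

FIRST iteration:
[1]
  A via A→c: +{c}
  B via B→a S: +{a}
  B via B→b c: +{b}
  B via B→c: +{c}
  C via C→a: +{a}
  S via S→A: +{c}
  S: {c}  A: {c}  B: {a,b,c}  C: {a}
[2]
  A via A→B b c: +{a,b}
  S via S→A: +{a,b}
  S: {a,b,c}  A: {a,b,c}  B: {a,b,c}  C: {a}
[3] (no change)
  S: {a,b,c}  A: {a,b,c}  B: {a,b,c}  C: {a}

FIRST(A) = ["a", "b", "c"]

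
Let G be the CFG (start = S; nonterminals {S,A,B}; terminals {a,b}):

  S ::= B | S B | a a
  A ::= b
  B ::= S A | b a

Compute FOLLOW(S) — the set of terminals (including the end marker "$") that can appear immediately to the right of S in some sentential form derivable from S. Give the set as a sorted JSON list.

FIRST sets, iterate to fixpoint:
round 1:
  A via A→b: +{b}
  B via B→b a: +{b}
  S via S→B: +{b}
  S via S→a a: +{a}
  FIRST[S]={a,b}  FIRST[A]={b}  FIRST[B]={b}
round 2:
  B via B→S A: +{a}
  FIRST[S]={a,b}  FIRST[A]={b}  FIRST[B]={a,b}
round 3: (stable)
  FIRST[S]={a,b}  FIRST[A]={b}  FIRST[B]={a,b}

FOLLOW sets:
initialize: $ ∈ FOLLOW(S)
[1]
  B→S A: FOLLOW(S) ⊇ FIRST(A) = {b}; new: +{b}
  S→B: FOLLOW(B) ⊇ FOLLOW(S) ⊇ {$,b}; new: +{$,b}
  S→S B: FOLLOW(S) ⊇ FIRST(B) = {a,b}; new: +{a}
  S→S B: FOLLOW(B) ⊇ FOLLOW(S) ⊇ {$,a,b}; new: +{a}
  S: {$,a,b}  A: {}  B: {$,a,b}
[2]
  B→S A: FOLLOW(A) ⊇ FOLLOW(B) ⊇ {$,a,b}; new: +{$,a,b}
  S: {$,a,b}  A: {$,a,b}  B: {$,a,b}
[3] done
  S: {$,a,b}  A: {$,a,b}  B: {$,a,b}

FOLLOW(S) = ["$", "a", "b"]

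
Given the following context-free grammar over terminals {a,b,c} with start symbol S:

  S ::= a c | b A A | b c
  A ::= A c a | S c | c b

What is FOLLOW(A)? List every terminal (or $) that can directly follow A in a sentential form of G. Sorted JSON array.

FIRST iteration:
pass 1:
  A via A→c b: +{c}
  S via S→a c: +{a}
  S via S→b A A: +{b}
  FIRST(S)={a,b}  FIRST(A)={c}
pass 2:
  A via A→S c: +{a,b}
  FIRST(S)={a,b}  FIRST(A)={a,b,c}
pass 3: done
  FIRST(S)={a,b}  FIRST(A)={a,b,c}

FOLLOW iteration:
initialize: $ ∈ FOLLOW(S)
pass 1:
  A→A c a: FOLLOW(A) ⊇ FIRST(c) = {c}; new: +{c}
  A→S c: FOLLOW(S) ⊇ FIRST(c) = {c}; new: +{c}
  S→b A A: FOLLOW(A) ⊇ FIRST(A) = {a,b,c}; new: +{a,b}
  S→b A A: FOLLOW(A) ⊇ FOLLOW(S) ⊇ {$,c}; new: +{$}
  FOLLOW[S]={$,c}  FOLLOW[A]={$,a,b,c}
pass 2: done
  FOLLOW[S]={$,c}  FOLLOW[A]={$,a,b,c}

FOLLOW(A) = ["$", "a", "b", "c"]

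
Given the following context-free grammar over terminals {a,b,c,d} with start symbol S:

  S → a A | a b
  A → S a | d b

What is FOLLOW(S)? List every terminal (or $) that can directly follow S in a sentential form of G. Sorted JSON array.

FIRST iteration:
round 1:
  A via A→d b: +{d}
  S via S→a A: +{a}
  FIRST(S)={a}  FIRST(A)={d}
round 2:
  A via A→S a: +{a}
  FIRST(S)={a}  FIRST(A)={a,d}
round 3: (no change)
  FIRST(S)={a}  FIRST(A)={a,d}

FOLLOW sets:
FOLLOW(S) := {$}
round 1:
  A→S a: FOLLOW(S) ⊇ FIRST(a) = {a}; new: +{a}
  S→a A: FOLLOW(A) ⊇ FOLLOW(S) ⊇ {$,a}; new: +{$,a}
  S: {$,a}  A: {$,a}
round 2: (stable)
  S: {$,a}  A: {$,a}

FOLLOW(S) = ["$", "a"]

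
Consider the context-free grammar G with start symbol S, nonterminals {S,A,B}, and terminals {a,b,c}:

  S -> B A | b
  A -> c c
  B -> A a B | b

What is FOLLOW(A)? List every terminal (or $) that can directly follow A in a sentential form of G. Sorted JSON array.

Compute FIRST by fixpoint:
iter 1:
  A via A→c c: +{c}
  B via B→A a B: +{c}
  B via B→b: +{b}
  S via S→B A: +{b,c}
  S: {b,c}  A: {c}  B: {b,c}
iter 2: — fixpoint
  S: {b,c}  A: {c}  B: {b,c}

FOLLOW iteration:
initialize: $ ∈ FOLLOW(S)
[1]
  B→A a B: FOLLOW(A) ⊇ FIRST(a) = {a}; new: +{a}
  S→B A: FOLLOW(B) ⊇ FIRST(A) = {c}; new: +{c}
  S→B A: FOLLOW(A) ⊇ FOLLOW(S) ⊇ {$}; new: +{$}
  S: {$}  A: {$,a}  B: {c}
[2] (no change)
  S: {$}  A: {$,a}  B: {c}

FOLLOW(A) = ["$", "a"]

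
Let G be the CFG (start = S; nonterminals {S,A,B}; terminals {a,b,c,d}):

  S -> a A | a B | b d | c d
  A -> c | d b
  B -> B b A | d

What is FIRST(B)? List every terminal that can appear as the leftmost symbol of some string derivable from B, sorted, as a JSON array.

FIRST iteration:
iter 1:
  A via A→c: +{c}
  A via A→d b: +{d}
  B via B→d: +{d}
  S via S→a A: +{a}
  S via S→b d: +{b}
  S via S→c d: +{c}
  FIRST[S]={a,b,c}  FIRST[A]={c,d}  FIRST[B]={d}
iter 2: (no change)
  FIRST[S]={a,b,c}  FIRST[A]={c,d}  FIRST[B]={d}

FIRST(B) = ["d"]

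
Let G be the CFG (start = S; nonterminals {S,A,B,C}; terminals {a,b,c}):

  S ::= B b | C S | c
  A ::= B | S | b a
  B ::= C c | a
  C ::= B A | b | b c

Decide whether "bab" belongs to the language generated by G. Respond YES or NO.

CNF form of G:
  S -> B T0 | C S | c
  A -> B T0 | C S | C T1 | T0 T2 | a | c
  B -> C T1 | a
  C -> B A | T0 T1 | b
  T0 -> b
  T1 -> c
  T2 -> a

Fill CYK table bottom-up:
  [0..0]={C,T0}  "b"  orig:{C}
  [1..1]={A,B,T2}  "a"  orig:{A,B}
  [2..2]={C,T0}  "b"  orig:{C}
  [0..1]={A}  "ba"
  [1..2]={A,S}  "ab"
  [0..2]={A,S}  "bab"

S ∈ T[0,2] ⇒ YES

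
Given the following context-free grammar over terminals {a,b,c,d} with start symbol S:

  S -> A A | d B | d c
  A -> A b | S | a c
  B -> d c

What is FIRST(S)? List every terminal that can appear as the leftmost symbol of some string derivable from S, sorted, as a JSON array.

FIRST sets, iterate to fixpoint:
[1]
  A via A→a c: +{a}
  B via B→d c: +{d}
  S via S→A A: +{a}
  S via S→d B: +{d}
  FIRST[S]={a,d}  FIRST[A]={a}  FIRST[B]={d}
[2]
  A via A→S: +{d}
  FIRST[S]={a,d}  FIRST[A]={a,d}  FIRST[B]={d}
[3] done
  FIRST[S]={a,d}  FIRST[A]={a,d}  FIRST[B]={d}

FIRST(S) = ["a", "d"]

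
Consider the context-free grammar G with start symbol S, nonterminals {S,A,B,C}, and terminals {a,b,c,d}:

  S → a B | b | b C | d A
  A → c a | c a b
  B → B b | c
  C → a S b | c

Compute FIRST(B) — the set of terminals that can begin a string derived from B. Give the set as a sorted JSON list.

FIRST sets, iterate to fixpoint:
[1]
  A via A→c a: +{c}
  B via B→c: +{c}
  C via C→a S b: +{a}
  C via C→c: +{c}
  S via S→a B: +{a}
  S via S→b: +{b}
  S via S→d A: +{d}
  S: {a,b,d}  A: {c}  B: {c}  C: {a,c}
[2] (no change)
  S: {a,b,d}  A: {c}  B: {c}  C: {a,c}

FIRST(B) = ["c"]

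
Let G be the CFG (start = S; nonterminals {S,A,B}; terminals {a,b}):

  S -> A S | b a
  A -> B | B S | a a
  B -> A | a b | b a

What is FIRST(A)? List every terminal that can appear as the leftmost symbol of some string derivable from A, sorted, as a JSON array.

FIRST iteration:
[1]
  A via A→a a: +{a}
  B via B→A: +{a}
  B via B→b a: +{b}
  S via S→A S: +{a}
  S via S→b a: +{b}
  FIRST(S)={a,b}  FIRST(A)={a}  FIRST(B)={a,b}
[2]
  A via A→B: +{b}
  FIRST(S)={a,b}  FIRST(A)={a,b}  FIRST(B)={a,b}
[3] (stable)
  FIRST(S)={a,b}  FIRST(A)={a,b}  FIRST(B)={a,b}

FIRST(A) = ["a", "b"]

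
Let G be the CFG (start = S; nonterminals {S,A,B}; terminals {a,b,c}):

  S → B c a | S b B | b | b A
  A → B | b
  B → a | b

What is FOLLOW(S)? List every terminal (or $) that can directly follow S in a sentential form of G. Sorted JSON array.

Compute FIRST by fixpoint:
[1]
  A via A→b: +{b}
  B via B→a: +{a}
  B via B→b: +{b}
  S via S→B c a: +{a,b}
  S: {a,b}  A: {b}  B: {a,b}
[2]
  A via A→B: +{a}
  S: {a,b}  A: {a,b}  B: {a,b}
[3] (no change)
  S: {a,b}  A: {a,b}  B: {a,b}

Compute FOLLOW by fixpoint:
FOLLOW(S) := {$}
[1]
  S→B c a: FOLLOW(B) ⊇ FIRST(c) = {c}; new: +{c}
  S→S b B: FOLLOW(S) ⊇ FIRST(b) = {b}; new: +{b}
  S→S b B: FOLLOW(B) ⊇ FOLLOW(S) ⊇ {$,b}; new: +{$,b}
  S→b A: FOLLOW(A) ⊇ FOLLOW(S) ⊇ {$,b}; new: +{$,b}
  S: {$,b}  A: {$,b}  B: {$,b,c}
[2] done
  S: {$,b}  A: {$,b}  B: {$,b,c}

FOLLOW(S) = ["$", "b"]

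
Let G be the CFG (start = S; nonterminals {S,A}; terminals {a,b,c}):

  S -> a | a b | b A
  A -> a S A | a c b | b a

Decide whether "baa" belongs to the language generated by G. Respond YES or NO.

Convert to CNF:
  S -> T0 T2 | T2 A | a
  A -> T0 X3 | T0 X4 | T2 T0
  T0 -> a
  T1 -> c
  T2 -> b
  X3 -> S A
  X4 -> T1 T2

Fill CYK table bottom-up:
  [0..0]={T2}  "b"  orig:{}
  [1..1]={S,T0}  "a"  orig:{S}
  [2..2]={S,T0}  "a"  orig:{S}
  [0..1]={A}  "ba"
  [1..2]=∅  "aa"
  [0..2]=∅  "baa"

S ∉ T[0,2] ⇒ NO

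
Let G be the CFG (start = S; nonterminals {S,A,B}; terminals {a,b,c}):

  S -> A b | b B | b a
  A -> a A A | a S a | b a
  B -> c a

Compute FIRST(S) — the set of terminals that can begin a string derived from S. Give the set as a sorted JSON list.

FIRST sets, iterate to fixpoint:
pass 1:
  A via A→a A A: +{a}
  A via A→b a: +{b}
  B via B→c a: +{c}
  S via S→A b: +{a,b}
  FIRST[S]={a,b}  FIRST[A]={a,b}  FIRST[B]={c}
pass 2: done
  FIRST[S]={a,b}  FIRST[A]={a,b}  FIRST[B]={c}

FIRST(S) = ["a", "b"]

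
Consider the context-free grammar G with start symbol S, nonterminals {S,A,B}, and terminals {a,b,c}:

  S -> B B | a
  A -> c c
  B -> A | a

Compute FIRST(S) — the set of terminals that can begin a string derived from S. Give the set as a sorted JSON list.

FIRST sets, iterate to fixpoint:
pass 1:
  A via A→c c: +{c}
  B via B→A: +{c}
  B via B→a: +{a}
  S via S→B B: +{a,c}
  S: {a,c}  A: {c}  B: {a,c}
pass 2: done
  S: {a,c}  A: {c}  B: {a,c}

FIRST(S) = ["a", "c"]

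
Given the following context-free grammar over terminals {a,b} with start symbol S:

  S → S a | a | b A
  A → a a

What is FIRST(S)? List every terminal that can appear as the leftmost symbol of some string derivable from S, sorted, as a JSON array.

FIRST sets, iterate to fixpoint:
[1]
  A via A→a a: +{a}
  S via S→a: +{a}
  S via S→b A: +{b}
  FIRST[S]={a,b}  FIRST[A]={a}
[2] done
  FIRST[S]={a,b}  FIRST[A]={a}

FIRST(S) = ["a", "b"]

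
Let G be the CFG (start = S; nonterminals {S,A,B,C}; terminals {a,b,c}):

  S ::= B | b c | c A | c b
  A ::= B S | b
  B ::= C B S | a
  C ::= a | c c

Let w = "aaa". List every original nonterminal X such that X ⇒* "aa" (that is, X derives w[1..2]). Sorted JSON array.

Convert to CNF:
  S -> C X3 | T0 A | T0 T1 | T1 T0 | a
  A -> B S | b
  B -> C X2 | a
  C -> T0 T0 | a
  T0 -> c
  T1 -> b
  X2 -> B S
  X3 -> B S

CYK table (by increasing span) — only the sub-triangle for w[1..2]:
  cell(1,1) a: {B,C,S}
  cell(2,2) a: {B,C,S}
  cell(1,2) aa: {A,X2,X3}  orig:{A}

Original NTs in T[1,2] deriving "aa": ["A"]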